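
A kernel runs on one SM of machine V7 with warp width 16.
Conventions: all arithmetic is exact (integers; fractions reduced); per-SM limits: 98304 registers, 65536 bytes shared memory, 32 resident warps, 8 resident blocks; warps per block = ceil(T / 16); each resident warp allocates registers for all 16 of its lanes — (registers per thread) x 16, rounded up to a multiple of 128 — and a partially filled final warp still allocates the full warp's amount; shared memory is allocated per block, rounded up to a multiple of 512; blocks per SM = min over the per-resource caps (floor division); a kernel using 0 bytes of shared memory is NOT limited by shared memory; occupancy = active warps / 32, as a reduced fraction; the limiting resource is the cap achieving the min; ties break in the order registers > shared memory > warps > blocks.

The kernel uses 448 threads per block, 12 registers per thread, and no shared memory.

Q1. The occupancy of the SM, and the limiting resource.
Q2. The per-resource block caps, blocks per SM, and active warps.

Answer: occupancy 7/8, limited by warps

registers: 13 blocks
shared memory: no limit (kernel uses none)
warps: 1 block
blocks: 8 blocks

Answer: 1 block, 28 active warps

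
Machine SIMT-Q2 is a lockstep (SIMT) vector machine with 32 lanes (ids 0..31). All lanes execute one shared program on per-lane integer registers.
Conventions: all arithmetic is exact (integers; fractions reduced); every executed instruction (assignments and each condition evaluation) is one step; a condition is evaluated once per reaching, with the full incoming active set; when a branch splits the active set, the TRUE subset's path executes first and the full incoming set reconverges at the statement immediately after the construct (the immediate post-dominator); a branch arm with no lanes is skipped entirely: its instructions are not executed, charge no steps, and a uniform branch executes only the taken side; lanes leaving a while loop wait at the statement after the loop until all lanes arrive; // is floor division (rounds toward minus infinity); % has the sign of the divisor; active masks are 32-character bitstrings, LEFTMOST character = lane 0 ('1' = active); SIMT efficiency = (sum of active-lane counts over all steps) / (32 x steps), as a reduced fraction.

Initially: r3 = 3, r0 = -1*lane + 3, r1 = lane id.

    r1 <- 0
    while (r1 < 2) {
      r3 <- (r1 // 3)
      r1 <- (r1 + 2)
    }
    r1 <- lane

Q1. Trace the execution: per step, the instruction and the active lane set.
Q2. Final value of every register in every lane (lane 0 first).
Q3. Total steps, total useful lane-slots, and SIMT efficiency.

step 0: r1 <- 0                      11111111111111111111111111111111
step 1: eval (r1 < 2)                11111111111111111111111111111111
step 2: r3 <- (r1 // 3)              11111111111111111111111111111111
step 3: r1 <- (r1 + 2)               11111111111111111111111111111111
step 4: eval (r1 < 2)                11111111111111111111111111111111
step 5: r1 <- lane                   11111111111111111111111111111111

Answer: 6 steps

r3: 0,0,0,0,0,0,0,0,0,0,0,0,0,0,0,0,0,0,0,0,0,0,0,0,0,0,0,0,0,0,0,0
r0: 3,2,1,0,-1,-2,-3,-4,-5,-6,-7,-8,-9,-10,-11,-12,-13,-14,-15,-16,-17,-18,-19,-20,-21,-22,-23,-24,-25,-26,-27,-28
r1: 0,1,2,3,4,5,6,7,8,9,10,11,12,13,14,15,16,17,18,19,20,21,22,23,24,25,26,27,28,29,30,31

steps = 6; useful = 192; efficiency = 192/192 = 1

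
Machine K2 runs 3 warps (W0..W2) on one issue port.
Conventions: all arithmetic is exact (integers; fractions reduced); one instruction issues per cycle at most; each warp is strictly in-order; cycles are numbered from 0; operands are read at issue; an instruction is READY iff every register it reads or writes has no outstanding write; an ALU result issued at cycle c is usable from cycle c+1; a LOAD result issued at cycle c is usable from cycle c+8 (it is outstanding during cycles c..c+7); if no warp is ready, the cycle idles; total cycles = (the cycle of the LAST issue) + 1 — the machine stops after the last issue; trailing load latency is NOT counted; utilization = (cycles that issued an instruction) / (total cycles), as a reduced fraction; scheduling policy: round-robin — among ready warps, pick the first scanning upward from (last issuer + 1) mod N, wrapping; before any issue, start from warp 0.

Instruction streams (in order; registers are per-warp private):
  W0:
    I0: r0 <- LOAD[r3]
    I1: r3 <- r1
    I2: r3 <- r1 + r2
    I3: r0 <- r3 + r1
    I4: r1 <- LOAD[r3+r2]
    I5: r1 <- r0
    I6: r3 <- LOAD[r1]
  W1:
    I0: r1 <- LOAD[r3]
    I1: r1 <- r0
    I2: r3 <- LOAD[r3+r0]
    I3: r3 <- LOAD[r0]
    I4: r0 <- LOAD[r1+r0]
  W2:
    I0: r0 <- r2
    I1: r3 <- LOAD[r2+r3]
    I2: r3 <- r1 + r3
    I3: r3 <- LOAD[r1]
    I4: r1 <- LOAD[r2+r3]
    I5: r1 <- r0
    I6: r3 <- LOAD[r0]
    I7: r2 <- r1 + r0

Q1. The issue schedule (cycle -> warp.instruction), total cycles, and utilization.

cycle 0: W0.I0
cycle 1: W1.I0
cycle 2: W2.I0
cycle 3: W0.I1
cycle 4: W2.I1
cycle 5: W0.I2
cycle 6: idle
cycle 7: idle
cycle 8: W0.I3
cycle 9: W1.I1
cycle 10: W0.I4
cycle 11: W1.I2
cycle 12: W2.I2
cycle 13: W2.I3
cycle 14: idle
cycle 15: idle
cycle 16: idle
cycle 17: idle
cycle 18: W0.I5
cycle 19: W1.I3
cycle 20: W0.I6
cycle 21: W1.I4
cycle 22: W2.I4
cycle 23: idle
cycle 24: idle
cycle 25: idle
cycle 26: idle
cycle 27: idle
cycle 28: idle
cycle 29: idle
cycle 30: W2.I5
cycle 31: W2.I6
cycle 32: W2.I7

Answer: 33 cycles, utilization 20/33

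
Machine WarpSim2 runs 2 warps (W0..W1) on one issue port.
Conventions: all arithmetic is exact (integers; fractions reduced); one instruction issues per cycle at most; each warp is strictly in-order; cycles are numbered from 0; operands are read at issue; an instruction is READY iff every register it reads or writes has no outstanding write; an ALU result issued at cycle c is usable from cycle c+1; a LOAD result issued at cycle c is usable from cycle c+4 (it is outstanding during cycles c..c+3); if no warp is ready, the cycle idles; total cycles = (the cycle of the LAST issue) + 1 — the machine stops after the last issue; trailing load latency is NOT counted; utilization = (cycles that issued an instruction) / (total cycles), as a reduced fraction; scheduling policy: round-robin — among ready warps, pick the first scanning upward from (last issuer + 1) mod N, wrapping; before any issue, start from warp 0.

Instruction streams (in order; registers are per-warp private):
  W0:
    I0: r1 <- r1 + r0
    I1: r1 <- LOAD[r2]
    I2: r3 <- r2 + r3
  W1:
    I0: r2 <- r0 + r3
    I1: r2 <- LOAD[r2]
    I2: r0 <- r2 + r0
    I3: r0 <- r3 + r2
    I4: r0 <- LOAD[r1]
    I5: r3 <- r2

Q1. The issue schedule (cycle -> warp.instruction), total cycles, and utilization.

cycle 0: W0.I0
cycle 1: W1.I0
cycle 2: W0.I1
cycle 3: W1.I1
cycle 4: W0.I2
cycle 5: idle
cycle 6: idle
cycle 7: W1.I2
cycle 8: W1.I3
cycle 9: W1.I4
cycle 10: W1.I5

Answer: 11 cycles, utilization 9/11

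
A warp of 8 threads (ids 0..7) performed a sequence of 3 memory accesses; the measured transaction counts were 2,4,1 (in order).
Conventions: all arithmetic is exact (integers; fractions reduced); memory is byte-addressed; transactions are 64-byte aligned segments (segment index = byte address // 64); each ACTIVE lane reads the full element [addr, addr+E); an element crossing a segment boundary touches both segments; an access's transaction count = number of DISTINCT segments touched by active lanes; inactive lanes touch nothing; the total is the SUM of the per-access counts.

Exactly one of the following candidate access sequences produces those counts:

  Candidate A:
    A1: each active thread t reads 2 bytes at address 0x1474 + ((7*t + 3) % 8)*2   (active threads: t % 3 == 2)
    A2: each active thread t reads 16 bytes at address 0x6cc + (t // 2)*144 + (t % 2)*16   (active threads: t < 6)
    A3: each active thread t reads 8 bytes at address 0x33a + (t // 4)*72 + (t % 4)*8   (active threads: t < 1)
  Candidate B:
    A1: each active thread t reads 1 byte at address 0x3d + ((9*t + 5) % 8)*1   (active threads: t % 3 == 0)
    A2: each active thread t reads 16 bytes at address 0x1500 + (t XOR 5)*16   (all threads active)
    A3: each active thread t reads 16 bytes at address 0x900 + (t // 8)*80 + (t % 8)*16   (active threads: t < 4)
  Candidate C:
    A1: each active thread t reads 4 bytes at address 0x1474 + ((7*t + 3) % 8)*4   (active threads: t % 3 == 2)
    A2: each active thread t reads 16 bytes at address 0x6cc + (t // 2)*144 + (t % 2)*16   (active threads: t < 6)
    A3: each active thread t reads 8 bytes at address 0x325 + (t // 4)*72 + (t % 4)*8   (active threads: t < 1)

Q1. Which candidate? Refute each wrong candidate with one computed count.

A: A3 gives 2 transactions, not 1
B: A2 gives 2 transactions, not 4
C: all counts match (2,4,1)

Answer: C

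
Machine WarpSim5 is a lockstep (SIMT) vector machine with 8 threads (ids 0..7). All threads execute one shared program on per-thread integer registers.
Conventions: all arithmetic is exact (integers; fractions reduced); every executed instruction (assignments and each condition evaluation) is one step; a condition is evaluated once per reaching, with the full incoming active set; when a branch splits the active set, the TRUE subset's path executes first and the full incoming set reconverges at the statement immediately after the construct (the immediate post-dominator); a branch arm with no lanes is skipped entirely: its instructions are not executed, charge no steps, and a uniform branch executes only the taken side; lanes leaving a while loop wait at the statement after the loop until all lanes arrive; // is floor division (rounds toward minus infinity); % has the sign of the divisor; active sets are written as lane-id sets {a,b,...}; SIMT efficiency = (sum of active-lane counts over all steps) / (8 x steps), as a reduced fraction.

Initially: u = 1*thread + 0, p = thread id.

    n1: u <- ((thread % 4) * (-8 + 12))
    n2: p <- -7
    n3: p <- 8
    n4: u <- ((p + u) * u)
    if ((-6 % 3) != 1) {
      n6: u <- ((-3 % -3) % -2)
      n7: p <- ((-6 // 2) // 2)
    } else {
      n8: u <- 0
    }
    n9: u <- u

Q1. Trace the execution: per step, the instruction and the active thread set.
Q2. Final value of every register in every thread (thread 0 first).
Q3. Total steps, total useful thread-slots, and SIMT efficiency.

step 0: u <- ((thread % 4) * (-8 + 12)) {0,1,2,3,4,5,6,7}
step 1: p <- -7                      {0,1,2,3,4,5,6,7}
step 2: p <- 8                       {0,1,2,3,4,5,6,7}
step 3: u <- ((p + u) * u)           {0,1,2,3,4,5,6,7}
step 4: eval ((-6 % 3) != 1)         {0,1,2,3,4,5,6,7}
step 5: u <- ((-3 % -3) % -2)        {0,1,2,3,4,5,6,7}
step 6: p <- ((-6 // 2) // 2)        {0,1,2,3,4,5,6,7}
step 7: u <- u                       {0,1,2,3,4,5,6,7}

Answer: 8 steps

u: 0,0,0,0,0,0,0,0
p: -2,-2,-2,-2,-2,-2,-2,-2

steps = 8; useful = 64; efficiency = 64/64 = 1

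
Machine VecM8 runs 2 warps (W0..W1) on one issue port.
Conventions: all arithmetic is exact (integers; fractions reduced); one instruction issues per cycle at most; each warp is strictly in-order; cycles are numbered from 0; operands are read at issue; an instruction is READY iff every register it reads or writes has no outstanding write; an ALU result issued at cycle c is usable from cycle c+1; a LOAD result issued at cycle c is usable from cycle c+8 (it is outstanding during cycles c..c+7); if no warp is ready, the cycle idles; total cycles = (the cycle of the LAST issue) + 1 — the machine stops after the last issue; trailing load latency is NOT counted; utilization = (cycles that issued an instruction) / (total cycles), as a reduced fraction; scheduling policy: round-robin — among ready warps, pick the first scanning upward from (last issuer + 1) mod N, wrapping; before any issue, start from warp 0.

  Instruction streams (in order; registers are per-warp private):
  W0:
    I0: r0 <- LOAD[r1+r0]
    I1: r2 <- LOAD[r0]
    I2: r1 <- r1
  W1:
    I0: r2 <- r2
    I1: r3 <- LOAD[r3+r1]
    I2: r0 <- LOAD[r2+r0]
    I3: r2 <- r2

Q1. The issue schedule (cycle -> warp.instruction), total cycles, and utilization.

cycle 0: W0.I0
cycle 1: W1.I0
cycle 2: W1.I1
cycle 3: W1.I2
cycle 4: W1.I3
cycle 5: idle
cycle 6: idle
cycle 7: idle
cycle 8: W0.I1
cycle 9: W0.I2

Answer: 10 cycles, utilization 7/10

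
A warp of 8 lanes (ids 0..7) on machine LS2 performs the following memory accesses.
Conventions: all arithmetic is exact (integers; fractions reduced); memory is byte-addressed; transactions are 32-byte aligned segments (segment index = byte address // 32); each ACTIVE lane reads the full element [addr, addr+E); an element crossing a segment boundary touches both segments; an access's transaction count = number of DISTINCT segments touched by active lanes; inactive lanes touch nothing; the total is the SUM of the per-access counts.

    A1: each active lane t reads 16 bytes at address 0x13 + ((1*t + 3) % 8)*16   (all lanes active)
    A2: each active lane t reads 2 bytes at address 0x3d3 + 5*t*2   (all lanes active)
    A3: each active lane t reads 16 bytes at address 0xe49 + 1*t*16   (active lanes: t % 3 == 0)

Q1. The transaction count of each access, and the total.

A1: 5 transactions
A2: 3 transactions
A3: 4 transactions

Answer: 5,3,4; total 12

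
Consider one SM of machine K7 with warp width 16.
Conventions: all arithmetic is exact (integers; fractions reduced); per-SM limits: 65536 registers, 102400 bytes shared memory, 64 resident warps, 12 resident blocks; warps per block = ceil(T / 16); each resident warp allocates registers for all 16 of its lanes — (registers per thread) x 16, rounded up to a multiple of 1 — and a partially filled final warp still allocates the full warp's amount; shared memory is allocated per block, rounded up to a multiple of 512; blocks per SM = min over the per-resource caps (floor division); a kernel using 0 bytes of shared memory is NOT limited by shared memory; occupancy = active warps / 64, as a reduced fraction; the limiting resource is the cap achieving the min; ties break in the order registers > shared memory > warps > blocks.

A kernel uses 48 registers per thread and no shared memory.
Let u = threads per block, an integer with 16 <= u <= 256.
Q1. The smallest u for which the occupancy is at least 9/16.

Answer: u = 33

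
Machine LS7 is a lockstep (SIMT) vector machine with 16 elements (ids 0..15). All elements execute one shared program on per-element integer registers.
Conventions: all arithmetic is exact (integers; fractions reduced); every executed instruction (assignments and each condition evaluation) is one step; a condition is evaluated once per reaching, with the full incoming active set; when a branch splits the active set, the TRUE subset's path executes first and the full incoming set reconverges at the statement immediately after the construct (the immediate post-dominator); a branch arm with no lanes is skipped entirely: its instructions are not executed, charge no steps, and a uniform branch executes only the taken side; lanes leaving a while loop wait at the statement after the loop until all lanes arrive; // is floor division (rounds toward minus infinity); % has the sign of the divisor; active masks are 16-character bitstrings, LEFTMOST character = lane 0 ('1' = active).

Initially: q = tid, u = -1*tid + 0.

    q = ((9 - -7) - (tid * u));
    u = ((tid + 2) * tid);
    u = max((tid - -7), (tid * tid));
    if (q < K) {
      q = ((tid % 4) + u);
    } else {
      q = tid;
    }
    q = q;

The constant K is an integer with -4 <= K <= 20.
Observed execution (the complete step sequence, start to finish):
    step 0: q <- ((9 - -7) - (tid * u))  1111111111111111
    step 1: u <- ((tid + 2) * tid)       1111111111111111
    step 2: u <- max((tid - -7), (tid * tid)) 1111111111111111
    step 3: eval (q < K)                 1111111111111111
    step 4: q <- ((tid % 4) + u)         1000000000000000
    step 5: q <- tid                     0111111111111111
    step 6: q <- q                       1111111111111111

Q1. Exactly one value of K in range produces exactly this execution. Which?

Answer: K = 17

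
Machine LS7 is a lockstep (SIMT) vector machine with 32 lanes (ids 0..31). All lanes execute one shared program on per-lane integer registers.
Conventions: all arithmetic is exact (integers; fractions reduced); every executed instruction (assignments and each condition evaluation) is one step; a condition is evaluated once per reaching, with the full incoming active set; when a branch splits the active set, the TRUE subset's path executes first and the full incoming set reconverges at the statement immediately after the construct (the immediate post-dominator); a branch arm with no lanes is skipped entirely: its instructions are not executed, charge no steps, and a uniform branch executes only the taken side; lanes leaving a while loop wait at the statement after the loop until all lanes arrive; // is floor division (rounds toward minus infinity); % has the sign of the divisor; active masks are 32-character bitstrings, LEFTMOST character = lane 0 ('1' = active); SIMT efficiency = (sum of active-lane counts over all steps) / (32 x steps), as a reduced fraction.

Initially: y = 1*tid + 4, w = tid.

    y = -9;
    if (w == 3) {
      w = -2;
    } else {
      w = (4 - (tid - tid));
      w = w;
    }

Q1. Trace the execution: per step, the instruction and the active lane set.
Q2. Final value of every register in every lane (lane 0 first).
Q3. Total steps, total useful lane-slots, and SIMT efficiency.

step 0: y <- -9                      11111111111111111111111111111111
step 1: eval (w == 3)                11111111111111111111111111111111
step 2: w <- -2                      00010000000000000000000000000000
step 3: w <- (4 - (tid - tid))       11101111111111111111111111111111
step 4: w <- w                       11101111111111111111111111111111

Answer: 5 steps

y: -9,-9,-9,-9,-9,-9,-9,-9,-9,-9,-9,-9,-9,-9,-9,-9,-9,-9,-9,-9,-9,-9,-9,-9,-9,-9,-9,-9,-9,-9,-9,-9
w: 4,4,4,-2,4,4,4,4,4,4,4,4,4,4,4,4,4,4,4,4,4,4,4,4,4,4,4,4,4,4,4,4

steps = 5; useful = 127; efficiency = 127/160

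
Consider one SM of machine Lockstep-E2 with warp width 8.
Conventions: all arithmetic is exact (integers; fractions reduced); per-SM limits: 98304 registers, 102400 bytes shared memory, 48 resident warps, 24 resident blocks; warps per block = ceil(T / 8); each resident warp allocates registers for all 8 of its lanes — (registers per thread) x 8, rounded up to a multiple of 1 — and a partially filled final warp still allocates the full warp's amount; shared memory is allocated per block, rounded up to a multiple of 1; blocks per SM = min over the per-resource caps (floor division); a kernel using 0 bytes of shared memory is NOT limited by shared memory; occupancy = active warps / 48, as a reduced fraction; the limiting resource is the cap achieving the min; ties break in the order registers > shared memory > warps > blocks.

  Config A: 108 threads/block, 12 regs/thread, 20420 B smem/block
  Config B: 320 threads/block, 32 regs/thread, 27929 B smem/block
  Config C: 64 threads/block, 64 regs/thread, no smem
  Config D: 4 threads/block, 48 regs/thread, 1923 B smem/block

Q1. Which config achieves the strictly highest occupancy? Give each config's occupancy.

occupancies: A 7/8, B 5/6, C 1, D 1/2

Answer: C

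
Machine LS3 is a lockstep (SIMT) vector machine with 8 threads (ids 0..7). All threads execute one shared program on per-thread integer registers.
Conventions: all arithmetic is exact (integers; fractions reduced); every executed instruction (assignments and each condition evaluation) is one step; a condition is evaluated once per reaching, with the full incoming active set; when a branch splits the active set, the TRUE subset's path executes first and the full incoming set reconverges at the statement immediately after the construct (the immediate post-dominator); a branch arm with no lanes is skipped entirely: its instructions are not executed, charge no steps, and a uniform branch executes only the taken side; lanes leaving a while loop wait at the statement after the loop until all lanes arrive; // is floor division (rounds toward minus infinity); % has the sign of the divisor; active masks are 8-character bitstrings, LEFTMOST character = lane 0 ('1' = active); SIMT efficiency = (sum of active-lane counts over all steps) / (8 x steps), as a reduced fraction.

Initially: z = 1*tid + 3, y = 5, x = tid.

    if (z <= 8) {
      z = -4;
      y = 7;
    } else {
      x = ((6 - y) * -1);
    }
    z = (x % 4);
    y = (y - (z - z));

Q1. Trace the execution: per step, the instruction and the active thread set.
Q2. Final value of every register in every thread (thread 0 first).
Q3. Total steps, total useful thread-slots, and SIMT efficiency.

step 0: eval (z <= 8)                11111111
step 1: z <- -4                      11111100
step 2: y <- 7                       11111100
step 3: x <- ((6 - y) * -1)          00000011
step 4: z <- (x % 4)                 11111111
step 5: y <- (y - (z - z))           11111111

Answer: 6 steps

z: 0,1,2,3,0,1,3,3
y: 7,7,7,7,7,7,5,5
x: 0,1,2,3,4,5,-1,-1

steps = 6; useful = 38; efficiency = 38/48 = 19/24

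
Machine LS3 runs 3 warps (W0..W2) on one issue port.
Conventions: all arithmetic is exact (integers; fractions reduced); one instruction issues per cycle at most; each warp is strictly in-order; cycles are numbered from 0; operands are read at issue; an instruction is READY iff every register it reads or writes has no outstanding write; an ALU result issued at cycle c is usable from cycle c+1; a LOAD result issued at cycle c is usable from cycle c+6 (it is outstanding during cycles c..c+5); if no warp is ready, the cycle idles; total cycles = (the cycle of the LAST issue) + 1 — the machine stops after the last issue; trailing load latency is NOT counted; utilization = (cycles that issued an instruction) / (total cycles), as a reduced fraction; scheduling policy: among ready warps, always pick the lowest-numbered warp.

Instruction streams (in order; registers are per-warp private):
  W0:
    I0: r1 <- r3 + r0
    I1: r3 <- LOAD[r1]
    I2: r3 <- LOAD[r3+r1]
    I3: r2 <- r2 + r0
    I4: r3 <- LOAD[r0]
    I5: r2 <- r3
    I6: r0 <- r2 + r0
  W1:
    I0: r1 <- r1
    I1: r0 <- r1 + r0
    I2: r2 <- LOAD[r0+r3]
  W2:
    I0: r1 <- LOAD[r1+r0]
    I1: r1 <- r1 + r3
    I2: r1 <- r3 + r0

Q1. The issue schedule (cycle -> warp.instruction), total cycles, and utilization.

cycle 0: W0.I0
cycle 1: W0.I1
cycle 2: W1.I0
cycle 3: W1.I1
cycle 4: W1.I2
cycle 5: W2.I0
cycle 6: idle
cycle 7: W0.I2
cycle 8: W0.I3
cycle 9: idle
cycle 10: idle
cycle 11: W2.I1
cycle 12: W2.I2
cycle 13: W0.I4
cycle 14: idle
cycle 15: idle
cycle 16: idle
cycle 17: idle
cycle 18: idle
cycle 19: W0.I5
cycle 20: W0.I6

Answer: 21 cycles, utilization 13/21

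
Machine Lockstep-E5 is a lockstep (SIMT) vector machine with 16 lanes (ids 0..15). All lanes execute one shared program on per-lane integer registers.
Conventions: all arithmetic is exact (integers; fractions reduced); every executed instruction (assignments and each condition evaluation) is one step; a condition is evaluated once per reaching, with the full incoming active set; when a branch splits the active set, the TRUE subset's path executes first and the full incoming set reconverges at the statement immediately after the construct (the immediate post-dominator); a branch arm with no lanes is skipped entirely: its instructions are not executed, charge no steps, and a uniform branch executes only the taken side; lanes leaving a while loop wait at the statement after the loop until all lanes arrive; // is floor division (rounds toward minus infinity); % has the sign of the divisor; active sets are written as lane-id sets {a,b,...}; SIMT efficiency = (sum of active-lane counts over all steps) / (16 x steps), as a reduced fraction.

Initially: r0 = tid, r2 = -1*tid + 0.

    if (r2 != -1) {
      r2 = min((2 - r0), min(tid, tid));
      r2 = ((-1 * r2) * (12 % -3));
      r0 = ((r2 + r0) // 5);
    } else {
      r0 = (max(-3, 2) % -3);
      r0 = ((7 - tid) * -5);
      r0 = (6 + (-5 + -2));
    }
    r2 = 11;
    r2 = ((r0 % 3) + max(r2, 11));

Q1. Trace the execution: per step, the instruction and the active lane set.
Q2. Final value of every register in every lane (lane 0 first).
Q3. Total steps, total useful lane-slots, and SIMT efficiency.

step 0: eval (r2 != -1)              {0,1,2,3,4,5,6,7,8,9,10,11,12,13,14,15}
step 1: r2 <- min((2 - r0), min(tid, tid)) {0,2,3,4,5,6,7,8,9,10,11,12,13,14,15}
step 2: r2 <- ((-1 * r2) * (12 % -3)) {0,2,3,4,5,6,7,8,9,10,11,12,13,14,15}
step 3: r0 <- ((r2 + r0) // 5)       {0,2,3,4,5,6,7,8,9,10,11,12,13,14,15}
step 4: r0 <- (max(-3, 2) % -3)      {1}
step 5: r0 <- ((7 - tid) * -5)       {1}
step 6: r0 <- (6 + (-5 + -2))        {1}
step 7: r2 <- 11                     {0,1,2,3,4,5,6,7,8,9,10,11,12,13,14,15}
step 8: r2 <- ((r0 % 3) + max(r2, 11)) {0,1,2,3,4,5,6,7,8,9,10,11,12,13,14,15}

Answer: 9 steps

r0: 0,-1,0,0,0,1,1,1,1,1,2,2,2,2,2,3
r2: 11,13,11,11,11,12,12,12,12,12,13,13,13,13,13,11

steps = 9; useful = 96; efficiency = 96/144 = 2/3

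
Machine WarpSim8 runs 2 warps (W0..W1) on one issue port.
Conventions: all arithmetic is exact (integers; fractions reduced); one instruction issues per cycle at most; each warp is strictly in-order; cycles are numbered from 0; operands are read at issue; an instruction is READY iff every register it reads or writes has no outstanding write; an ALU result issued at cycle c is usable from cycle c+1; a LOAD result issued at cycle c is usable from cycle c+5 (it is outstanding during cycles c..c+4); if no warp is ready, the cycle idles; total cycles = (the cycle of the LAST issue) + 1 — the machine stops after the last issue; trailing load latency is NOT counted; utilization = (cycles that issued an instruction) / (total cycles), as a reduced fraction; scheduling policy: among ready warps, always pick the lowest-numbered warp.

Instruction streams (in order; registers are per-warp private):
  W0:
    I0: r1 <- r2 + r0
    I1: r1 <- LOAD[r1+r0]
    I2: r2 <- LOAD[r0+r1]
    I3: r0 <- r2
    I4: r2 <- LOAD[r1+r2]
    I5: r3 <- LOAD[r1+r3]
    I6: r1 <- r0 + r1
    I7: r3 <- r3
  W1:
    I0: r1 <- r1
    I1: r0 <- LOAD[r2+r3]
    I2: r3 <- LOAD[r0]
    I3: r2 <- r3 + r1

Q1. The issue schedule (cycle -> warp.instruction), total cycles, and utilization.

cycle 0: W0.I0
cycle 1: W0.I1
cycle 2: W1.I0
cycle 3: W1.I1
cycle 4: idle
cycle 5: idle
cycle 6: W0.I2
cycle 7: idle
cycle 8: W1.I2
cycle 9: idle
cycle 10: idle
cycle 11: W0.I3
cycle 12: W0.I4
cycle 13: W0.I5
cycle 14: W0.I6
cycle 15: W1.I3
cycle 16: idle
cycle 17: idle
cycle 18: W0.I7

Answer: 19 cycles, utilization 12/19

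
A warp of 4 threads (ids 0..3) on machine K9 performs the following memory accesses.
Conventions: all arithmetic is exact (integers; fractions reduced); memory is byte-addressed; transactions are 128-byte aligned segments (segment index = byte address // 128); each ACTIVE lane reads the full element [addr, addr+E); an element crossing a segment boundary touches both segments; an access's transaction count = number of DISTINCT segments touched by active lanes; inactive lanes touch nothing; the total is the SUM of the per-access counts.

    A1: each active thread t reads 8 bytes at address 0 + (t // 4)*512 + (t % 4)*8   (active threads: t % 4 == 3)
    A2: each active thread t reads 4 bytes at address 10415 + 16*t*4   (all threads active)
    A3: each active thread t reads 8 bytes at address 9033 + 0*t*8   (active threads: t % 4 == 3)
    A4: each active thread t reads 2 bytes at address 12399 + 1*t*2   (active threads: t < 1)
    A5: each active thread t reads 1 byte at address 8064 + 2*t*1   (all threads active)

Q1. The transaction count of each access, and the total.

A1: 1 transaction
A2: 2 transactions
A3: 1 transaction
A4: 1 transaction
A5: 1 transaction

Answer: 1,2,1,1,1; total 6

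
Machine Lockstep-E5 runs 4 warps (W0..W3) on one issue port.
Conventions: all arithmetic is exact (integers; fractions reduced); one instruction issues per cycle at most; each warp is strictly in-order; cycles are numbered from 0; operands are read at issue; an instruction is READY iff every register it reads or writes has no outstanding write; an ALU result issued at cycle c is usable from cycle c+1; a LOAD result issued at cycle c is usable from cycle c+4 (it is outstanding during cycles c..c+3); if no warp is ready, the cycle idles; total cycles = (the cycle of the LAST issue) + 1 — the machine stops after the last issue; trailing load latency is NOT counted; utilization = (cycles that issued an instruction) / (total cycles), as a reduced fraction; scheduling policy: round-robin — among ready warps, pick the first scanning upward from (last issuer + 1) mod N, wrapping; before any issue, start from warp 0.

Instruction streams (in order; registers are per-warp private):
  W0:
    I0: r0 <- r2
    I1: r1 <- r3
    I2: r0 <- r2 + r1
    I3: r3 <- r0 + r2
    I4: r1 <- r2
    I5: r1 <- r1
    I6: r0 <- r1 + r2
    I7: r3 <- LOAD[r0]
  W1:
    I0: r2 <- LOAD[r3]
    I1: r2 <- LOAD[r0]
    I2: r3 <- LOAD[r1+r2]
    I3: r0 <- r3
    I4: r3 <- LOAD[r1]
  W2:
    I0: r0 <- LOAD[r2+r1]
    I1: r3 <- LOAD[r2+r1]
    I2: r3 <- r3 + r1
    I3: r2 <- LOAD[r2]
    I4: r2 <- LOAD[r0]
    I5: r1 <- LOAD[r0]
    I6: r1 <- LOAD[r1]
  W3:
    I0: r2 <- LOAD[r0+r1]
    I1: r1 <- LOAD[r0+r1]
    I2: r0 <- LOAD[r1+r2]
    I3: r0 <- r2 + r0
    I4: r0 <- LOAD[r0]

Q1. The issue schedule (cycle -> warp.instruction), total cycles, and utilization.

cycle 0: W0.I0
cycle 1: W1.I0
cycle 2: W2.I0
cycle 3: W3.I0
cycle 4: W0.I1
cycle 5: W1.I1
cycle 6: W2.I1
cycle 7: W3.I1
cycle 8: W0.I2
cycle 9: W1.I2
cycle 10: W2.I2
cycle 11: W3.I2
cycle 12: W0.I3
cycle 13: W1.I3
cycle 14: W2.I3
cycle 15: W3.I3
cycle 16: W0.I4
cycle 17: W1.I4
cycle 18: W2.I4
cycle 19: W3.I4
cycle 20: W0.I5
cycle 21: W2.I5
cycle 22: W0.I6
cycle 23: W0.I7
cycle 24: idle
cycle 25: W2.I6

Answer: 26 cycles, utilization 25/26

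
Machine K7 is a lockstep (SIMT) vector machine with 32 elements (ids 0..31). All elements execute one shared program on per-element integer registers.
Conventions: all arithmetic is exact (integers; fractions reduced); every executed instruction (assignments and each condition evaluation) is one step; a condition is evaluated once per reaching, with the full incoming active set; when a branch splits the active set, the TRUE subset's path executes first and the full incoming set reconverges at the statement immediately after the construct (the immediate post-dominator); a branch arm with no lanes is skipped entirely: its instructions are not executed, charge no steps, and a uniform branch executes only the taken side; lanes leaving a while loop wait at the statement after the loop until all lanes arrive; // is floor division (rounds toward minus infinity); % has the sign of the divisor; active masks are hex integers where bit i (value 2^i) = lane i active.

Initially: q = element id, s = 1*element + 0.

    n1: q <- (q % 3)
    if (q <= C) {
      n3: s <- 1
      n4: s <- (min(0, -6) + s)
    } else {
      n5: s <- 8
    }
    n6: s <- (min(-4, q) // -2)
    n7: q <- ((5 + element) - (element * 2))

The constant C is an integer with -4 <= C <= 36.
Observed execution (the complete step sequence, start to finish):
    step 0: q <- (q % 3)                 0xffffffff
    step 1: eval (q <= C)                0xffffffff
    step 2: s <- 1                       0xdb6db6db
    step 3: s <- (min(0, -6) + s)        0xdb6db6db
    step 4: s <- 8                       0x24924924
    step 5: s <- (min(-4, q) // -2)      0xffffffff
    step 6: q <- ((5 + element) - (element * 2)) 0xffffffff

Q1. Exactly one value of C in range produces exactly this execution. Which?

Answer: C = 1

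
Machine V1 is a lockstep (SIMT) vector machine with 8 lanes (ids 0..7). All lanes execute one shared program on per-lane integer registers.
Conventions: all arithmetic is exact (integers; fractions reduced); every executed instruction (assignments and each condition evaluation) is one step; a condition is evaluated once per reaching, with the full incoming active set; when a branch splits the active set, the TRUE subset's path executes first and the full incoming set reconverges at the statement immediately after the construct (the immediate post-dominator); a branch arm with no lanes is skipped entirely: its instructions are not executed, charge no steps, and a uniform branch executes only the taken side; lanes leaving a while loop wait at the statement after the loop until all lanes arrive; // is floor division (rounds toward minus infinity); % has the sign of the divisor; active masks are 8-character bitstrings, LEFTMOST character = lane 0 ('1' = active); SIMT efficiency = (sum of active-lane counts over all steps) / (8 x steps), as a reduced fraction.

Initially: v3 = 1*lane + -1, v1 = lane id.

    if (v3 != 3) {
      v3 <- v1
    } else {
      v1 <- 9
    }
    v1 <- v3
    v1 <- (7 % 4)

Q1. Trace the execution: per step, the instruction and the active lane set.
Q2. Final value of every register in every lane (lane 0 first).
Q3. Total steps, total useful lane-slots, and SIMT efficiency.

step 0: eval (v3 != 3)               11111111
step 1: v3 <- v1                     11110111
step 2: v1 <- 9                      00001000
step 3: v1 <- v3                     11111111
step 4: v1 <- (7 % 4)                11111111

Answer: 5 steps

v3: 0,1,2,3,3,5,6,7
v1: 3,3,3,3,3,3,3,3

steps = 5; useful = 32; efficiency = 32/40 = 4/5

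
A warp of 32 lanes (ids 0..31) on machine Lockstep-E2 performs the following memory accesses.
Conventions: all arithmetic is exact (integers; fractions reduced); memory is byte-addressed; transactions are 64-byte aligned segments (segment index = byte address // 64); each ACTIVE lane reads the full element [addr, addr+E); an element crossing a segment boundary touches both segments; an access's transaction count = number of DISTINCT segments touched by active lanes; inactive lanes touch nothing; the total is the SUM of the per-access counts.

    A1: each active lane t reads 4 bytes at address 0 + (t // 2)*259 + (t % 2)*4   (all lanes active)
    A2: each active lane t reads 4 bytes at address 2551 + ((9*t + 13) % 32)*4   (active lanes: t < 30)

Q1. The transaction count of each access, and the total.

A1: 16 transactions
A2: 3 transactions

Answer: 16,3; total 19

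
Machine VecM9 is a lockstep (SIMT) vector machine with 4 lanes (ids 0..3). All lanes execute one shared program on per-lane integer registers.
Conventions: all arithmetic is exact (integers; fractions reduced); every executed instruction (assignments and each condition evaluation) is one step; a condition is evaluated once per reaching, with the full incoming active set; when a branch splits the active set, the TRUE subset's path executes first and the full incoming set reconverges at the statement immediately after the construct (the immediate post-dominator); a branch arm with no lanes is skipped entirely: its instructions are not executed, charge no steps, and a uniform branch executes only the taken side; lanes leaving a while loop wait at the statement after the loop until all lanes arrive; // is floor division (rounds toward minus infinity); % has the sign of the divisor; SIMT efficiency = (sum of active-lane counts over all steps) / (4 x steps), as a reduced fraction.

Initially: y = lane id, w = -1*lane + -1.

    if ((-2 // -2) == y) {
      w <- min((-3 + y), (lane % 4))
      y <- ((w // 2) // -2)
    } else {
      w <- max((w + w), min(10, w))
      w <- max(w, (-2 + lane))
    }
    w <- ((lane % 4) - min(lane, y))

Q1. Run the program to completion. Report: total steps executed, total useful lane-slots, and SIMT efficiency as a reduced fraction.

Answer: 6 steps, 16 useful, 2/3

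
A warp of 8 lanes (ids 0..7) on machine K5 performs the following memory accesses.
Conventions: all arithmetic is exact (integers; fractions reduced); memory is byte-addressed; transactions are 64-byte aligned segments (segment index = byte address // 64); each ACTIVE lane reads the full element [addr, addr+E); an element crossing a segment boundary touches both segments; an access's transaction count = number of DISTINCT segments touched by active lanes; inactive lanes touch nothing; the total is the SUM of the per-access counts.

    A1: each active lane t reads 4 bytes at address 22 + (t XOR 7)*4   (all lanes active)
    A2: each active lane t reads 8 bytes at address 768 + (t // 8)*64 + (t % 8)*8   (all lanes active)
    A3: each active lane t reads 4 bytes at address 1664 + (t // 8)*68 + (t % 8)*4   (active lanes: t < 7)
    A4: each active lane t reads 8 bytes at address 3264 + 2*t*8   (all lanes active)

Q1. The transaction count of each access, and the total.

A1: 1 transaction
A2: 1 transaction
A3: 1 transaction
A4: 2 transactions

Answer: 1,1,1,2; total 5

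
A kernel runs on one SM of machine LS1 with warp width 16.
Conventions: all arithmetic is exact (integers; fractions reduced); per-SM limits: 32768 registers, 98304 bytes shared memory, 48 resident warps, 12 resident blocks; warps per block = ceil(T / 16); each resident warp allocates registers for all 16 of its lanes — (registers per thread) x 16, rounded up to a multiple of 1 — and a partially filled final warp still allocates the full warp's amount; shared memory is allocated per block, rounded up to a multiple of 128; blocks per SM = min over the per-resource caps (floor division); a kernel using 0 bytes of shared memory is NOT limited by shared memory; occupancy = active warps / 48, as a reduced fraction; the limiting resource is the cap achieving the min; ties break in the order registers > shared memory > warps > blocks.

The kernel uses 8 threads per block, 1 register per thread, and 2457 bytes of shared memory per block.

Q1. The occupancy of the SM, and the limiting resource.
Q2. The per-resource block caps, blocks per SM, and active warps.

Answer: occupancy 1/4, limited by blocks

registers: 2048 blocks
shared memory: 38 blocks
warps: 48 blocks
blocks: 12 blocks

Answer: 12 blocks, 12 active warps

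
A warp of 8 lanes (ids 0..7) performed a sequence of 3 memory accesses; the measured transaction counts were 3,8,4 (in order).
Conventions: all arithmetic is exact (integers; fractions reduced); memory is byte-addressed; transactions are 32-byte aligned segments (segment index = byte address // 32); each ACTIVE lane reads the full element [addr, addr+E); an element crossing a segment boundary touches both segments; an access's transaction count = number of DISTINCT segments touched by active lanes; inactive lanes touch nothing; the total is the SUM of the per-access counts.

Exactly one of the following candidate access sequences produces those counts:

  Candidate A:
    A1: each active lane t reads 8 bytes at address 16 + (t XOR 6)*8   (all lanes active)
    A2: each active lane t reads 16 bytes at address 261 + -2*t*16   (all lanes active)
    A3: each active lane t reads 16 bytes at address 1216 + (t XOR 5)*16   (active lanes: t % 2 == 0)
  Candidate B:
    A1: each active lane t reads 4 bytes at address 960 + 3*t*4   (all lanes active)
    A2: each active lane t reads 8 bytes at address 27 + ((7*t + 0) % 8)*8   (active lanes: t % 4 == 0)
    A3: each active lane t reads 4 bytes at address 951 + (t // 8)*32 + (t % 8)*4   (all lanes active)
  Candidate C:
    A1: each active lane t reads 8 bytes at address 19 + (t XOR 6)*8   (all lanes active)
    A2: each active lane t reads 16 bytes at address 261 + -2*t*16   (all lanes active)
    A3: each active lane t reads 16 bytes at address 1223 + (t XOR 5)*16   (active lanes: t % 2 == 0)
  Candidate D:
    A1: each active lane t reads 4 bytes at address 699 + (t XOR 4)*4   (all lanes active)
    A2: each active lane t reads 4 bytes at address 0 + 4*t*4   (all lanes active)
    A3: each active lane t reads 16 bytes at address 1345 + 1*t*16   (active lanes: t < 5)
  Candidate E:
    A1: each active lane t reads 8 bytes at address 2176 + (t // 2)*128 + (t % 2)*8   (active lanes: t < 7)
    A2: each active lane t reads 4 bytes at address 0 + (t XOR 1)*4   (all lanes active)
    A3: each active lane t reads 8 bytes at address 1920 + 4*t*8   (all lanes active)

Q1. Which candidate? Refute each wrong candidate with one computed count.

B: A2 gives 3 transactions, not 8
C: A3 gives 5 transactions, not 4
D: A1 gives 2 transactions, not 3
E: A1 gives 4 transactions, not 3
A: all counts match (3,8,4)

Answer: A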